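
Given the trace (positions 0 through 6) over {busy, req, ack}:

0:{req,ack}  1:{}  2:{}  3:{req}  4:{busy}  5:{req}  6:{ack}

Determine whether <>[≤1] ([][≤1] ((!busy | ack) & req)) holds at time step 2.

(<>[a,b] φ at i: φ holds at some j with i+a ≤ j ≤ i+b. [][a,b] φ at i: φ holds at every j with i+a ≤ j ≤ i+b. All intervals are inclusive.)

Check [][≤1] ((!busy | ack) & req) at each j in [2,3]:
  j=2: fails at 2
  j=3: fails at 4
No position in the window satisfies it → formula fails.

False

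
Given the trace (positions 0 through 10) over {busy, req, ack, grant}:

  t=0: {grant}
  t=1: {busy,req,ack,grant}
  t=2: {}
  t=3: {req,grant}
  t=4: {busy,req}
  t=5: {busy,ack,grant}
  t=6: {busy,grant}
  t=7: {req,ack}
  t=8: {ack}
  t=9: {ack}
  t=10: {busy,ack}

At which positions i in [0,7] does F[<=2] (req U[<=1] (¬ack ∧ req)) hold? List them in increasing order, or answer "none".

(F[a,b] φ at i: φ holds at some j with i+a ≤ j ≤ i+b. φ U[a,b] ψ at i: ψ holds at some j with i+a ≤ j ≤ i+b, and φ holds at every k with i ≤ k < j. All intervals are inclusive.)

Evaluate at each i in [0,7]:
  i=0: ✗ (none in [0,2])
  i=1: ✓ (witness j=3)
  i=2: ✓ (witness j=3)
  i=3: ✓ (witness j=3)
  i=4: ✓ (witness j=4)
  i=5: ✗ (none in [5,7])
  i=6: ✗ (none in [6,8])
  i=7: ✗ (none in [7,9])

1, 2, 3, 4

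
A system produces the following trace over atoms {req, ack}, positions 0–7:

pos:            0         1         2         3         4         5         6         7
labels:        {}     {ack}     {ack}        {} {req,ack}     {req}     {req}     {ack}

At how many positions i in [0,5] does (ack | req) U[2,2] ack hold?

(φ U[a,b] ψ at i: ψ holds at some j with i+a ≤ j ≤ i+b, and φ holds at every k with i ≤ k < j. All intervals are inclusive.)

1

Evaluate at each i in [0,5]:
  i=0: ✗ (lhs fails at k=0 before rhs at j=2)
  i=1: ✗ (no rhs in [3,3])
  i=2: ✗ (lhs fails at k=3 before rhs at j=4)
  i=3: ✗ (no rhs in [5,5])
  i=4: ✗ (no rhs in [6,6])
  i=5: ✓ (rhs at j=7; lhs holds on [5,6])
Positions where it holds: {5} → 1.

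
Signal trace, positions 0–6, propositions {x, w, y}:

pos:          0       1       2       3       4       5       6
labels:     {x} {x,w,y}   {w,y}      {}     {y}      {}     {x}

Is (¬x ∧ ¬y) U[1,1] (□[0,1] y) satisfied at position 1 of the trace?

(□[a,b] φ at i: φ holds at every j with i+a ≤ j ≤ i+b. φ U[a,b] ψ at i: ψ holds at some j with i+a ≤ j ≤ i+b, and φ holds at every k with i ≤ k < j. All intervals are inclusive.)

Need some j in [2,2] with □[0,1] y, and (¬x ∧ ¬y) at every k in [1,j-1].
  j=2: □[0,1] y — fails at 3.
No j in the window works → until fails.

False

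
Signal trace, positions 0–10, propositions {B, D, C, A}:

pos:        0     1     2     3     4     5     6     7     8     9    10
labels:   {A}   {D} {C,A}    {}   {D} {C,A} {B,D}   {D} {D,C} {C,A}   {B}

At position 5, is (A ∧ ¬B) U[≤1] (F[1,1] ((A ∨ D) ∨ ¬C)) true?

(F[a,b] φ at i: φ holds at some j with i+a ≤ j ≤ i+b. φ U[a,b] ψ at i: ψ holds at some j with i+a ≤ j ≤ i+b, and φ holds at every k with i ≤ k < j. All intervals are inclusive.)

Need some j in [5,6] with F[1,1] ((A ∨ D) ∨ ¬C), and (A ∧ ¬B) at every k in [5,j-1].
  j=5: F[1,1] ((A ∨ D) ∨ ¬C) holds; no prefix to check → satisfied.

True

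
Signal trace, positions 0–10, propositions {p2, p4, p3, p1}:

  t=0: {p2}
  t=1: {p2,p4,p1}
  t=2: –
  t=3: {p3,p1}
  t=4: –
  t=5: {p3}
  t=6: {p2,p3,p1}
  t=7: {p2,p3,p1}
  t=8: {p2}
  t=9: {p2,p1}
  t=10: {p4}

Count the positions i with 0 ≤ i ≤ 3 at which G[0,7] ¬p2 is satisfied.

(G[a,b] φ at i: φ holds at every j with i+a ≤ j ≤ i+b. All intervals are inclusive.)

0

Evaluate at each i in [0,3]:
  i=0: ✗ (fails at j=0)
  i=1: ✗ (fails at j=1)
  i=2: ✗ (fails at j=6)
  i=3: ✗ (fails at j=6)
Positions where it holds: {} → 0.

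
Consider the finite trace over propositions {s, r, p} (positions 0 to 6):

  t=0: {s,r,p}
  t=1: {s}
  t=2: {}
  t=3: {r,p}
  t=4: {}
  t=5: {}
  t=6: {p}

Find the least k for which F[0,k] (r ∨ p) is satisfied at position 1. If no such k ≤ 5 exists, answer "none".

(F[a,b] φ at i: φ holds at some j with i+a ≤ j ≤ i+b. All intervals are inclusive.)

2

Scan j = 1,2,… for (r ∨ p):
  j=1: fails
  j=2: fails
  j=3: holds
First hit at j=3, so smallest k = 3-1 = 2.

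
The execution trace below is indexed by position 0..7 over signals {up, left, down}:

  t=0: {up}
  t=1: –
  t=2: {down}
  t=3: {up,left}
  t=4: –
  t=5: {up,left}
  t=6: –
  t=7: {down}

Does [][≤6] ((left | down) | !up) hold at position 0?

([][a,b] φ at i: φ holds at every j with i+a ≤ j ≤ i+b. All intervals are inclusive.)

Check ((left | down) | !up) at every j in [0,6]:
  j=0: false
  j=1: true
  j=2: true
  j=3: true
  j=4: true
  j=5: true
  j=6: true
Fails at j=0 → formula fails.

Does not hold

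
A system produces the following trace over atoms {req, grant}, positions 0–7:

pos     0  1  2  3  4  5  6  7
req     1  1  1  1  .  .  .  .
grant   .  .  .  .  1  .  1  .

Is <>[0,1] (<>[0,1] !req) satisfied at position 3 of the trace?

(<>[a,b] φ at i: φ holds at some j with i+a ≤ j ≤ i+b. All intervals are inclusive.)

True

Check <>[0,1] !req at each j in [3,4]:
  j=3: holds (witness at 4)
  j=4: holds (witness at 4)
Found at j=3 → formula holds.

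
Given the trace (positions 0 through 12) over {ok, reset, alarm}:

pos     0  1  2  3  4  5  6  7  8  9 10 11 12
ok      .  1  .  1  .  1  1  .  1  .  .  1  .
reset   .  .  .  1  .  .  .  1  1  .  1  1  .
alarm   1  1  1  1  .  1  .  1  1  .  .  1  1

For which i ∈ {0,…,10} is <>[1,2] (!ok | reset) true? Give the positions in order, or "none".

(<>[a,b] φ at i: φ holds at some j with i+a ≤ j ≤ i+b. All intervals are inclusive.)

0, 1, 2, 3, 5, 6, 7, 8, 9, 10

Evaluate at each i in [0,10]:
  i=0: ✓ (witness j=2)
  i=1: ✓ (witness j=2)
  i=2: ✓ (witness j=3)
  i=3: ✓ (witness j=4)
  i=4: ✗ (none in [5,6])
  i=5: ✓ (witness j=7)
  i=6: ✓ (witness j=7)
  i=7: ✓ (witness j=8)
  i=8: ✓ (witness j=9)
  i=9: ✓ (witness j=10)
  i=10: ✓ (witness j=11)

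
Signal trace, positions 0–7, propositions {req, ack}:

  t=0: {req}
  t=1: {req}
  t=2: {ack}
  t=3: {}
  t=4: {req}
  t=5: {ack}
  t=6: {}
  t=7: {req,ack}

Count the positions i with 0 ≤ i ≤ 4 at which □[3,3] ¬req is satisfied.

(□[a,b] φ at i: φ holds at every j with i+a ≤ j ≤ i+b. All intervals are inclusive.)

Evaluate at each i in [0,4]:
  i=0: ✓ (all of [3,3])
  i=1: ✗ (fails at j=4)
  i=2: ✓ (all of [5,5])
  i=3: ✓ (all of [6,6])
  i=4: ✗ (fails at j=7)
Positions where it holds: {0, 2, 3} → 3.

3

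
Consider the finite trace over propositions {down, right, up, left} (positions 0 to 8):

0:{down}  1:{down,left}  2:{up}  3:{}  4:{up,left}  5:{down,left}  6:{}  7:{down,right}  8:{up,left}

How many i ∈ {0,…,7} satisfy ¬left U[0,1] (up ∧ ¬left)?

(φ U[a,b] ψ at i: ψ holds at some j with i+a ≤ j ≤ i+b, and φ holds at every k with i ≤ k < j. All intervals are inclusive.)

1

Evaluate at each i in [0,7]:
  i=0: ✗ (no rhs in [0,1])
  i=1: ✗ (lhs fails at k=1 before rhs at j=2)
  i=2: ✓ (rhs at j=2)
  i=3: ✗ (no rhs in [3,4])
  i=4: ✗ (no rhs in [4,5])
  i=5: ✗ (no rhs in [5,6])
  i=6: ✗ (no rhs in [6,7])
  i=7: ✗ (no rhs in [7,8])
Positions where it holds: {2} → 1.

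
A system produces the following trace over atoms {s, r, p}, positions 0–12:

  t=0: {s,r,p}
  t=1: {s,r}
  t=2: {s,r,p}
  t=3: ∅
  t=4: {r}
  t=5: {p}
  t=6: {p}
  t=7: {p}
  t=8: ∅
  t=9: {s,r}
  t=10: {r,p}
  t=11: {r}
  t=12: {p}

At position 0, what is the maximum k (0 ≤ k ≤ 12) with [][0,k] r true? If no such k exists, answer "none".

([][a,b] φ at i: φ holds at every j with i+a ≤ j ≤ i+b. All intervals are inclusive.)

2

r must hold from j=0 onward; find where it first fails.
  j=0: holds
  j=1: holds
  j=2: holds
  j=3: fails
Holds on [0,2], so largest k = 2.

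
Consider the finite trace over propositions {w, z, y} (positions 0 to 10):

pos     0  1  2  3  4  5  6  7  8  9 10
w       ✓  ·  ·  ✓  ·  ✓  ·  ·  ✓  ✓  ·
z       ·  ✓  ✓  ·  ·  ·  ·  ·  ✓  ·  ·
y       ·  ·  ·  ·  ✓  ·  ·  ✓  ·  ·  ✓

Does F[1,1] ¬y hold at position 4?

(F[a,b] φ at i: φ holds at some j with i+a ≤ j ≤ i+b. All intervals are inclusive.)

Holds

Check ¬y at each j in [5,5]:
  j=5: true
Found at j=5 → formula holds.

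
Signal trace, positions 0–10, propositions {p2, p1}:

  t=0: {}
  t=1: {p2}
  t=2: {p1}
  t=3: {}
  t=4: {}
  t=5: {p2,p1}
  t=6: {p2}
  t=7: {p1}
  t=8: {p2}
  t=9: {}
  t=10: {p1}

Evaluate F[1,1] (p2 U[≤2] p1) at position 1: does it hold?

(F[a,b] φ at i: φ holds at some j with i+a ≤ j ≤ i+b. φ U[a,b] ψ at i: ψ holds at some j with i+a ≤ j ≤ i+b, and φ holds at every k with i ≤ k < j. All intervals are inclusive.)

Check (p2 U[≤2] p1) at each j in [2,2]:
  j=2: holds
Found at j=2 → formula holds.

Yes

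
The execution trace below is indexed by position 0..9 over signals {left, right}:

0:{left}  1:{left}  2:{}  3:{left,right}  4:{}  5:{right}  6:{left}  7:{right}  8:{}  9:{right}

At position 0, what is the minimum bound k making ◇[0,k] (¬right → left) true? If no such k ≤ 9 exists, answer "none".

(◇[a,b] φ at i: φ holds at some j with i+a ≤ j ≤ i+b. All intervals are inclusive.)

0

Scan j = 0,1,… for (¬right → left):
  j=0: holds
First hit at j=0, so smallest k = 0-0 = 0.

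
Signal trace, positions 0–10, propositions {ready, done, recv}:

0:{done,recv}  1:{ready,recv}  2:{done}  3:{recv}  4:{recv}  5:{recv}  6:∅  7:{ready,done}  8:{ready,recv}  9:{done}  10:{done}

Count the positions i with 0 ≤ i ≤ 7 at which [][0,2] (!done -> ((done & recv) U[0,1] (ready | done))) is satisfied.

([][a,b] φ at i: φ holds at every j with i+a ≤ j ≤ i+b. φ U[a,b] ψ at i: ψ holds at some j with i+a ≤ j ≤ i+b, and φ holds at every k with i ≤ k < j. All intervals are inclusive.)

2

Evaluate at each i in [0,7]:
  i=0: ✓ (all of [0,2])
  i=1: ✗ (fails at j=3)
  i=2: ✗ (fails at j=3)
  i=3: ✗ (fails at j=3)
  i=4: ✗ (fails at j=4)
  i=5: ✗ (fails at j=5)
  i=6: ✗ (fails at j=6)
  i=7: ✓ (all of [7,9])
Positions where it holds: {0, 7} → 2.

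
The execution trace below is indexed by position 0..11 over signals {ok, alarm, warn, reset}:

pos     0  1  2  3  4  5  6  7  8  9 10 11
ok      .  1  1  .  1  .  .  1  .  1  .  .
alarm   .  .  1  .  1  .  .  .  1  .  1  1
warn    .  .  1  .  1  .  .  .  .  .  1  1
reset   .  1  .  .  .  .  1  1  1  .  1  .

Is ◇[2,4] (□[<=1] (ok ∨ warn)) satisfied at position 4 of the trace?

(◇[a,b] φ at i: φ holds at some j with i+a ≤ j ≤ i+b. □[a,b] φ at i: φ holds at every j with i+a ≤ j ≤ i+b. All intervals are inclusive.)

False

Check □[<=1] (ok ∨ warn) at each j in [6,8]:
  j=6: fails at 6
  j=7: fails at 8
  j=8: fails at 8
No position in the window satisfies it → formula fails.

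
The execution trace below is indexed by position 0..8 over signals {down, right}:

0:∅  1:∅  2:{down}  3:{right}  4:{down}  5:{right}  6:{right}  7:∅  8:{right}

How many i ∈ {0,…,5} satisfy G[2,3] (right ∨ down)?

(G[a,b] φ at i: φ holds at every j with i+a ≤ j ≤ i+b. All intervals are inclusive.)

4

Evaluate at each i in [0,5]:
  i=0: ✓ (all of [2,3])
  i=1: ✓ (all of [3,4])
  i=2: ✓ (all of [4,5])
  i=3: ✓ (all of [5,6])
  i=4: ✗ (fails at j=7)
  i=5: ✗ (fails at j=7)
Positions where it holds: {0, 1, 2, 3} → 4.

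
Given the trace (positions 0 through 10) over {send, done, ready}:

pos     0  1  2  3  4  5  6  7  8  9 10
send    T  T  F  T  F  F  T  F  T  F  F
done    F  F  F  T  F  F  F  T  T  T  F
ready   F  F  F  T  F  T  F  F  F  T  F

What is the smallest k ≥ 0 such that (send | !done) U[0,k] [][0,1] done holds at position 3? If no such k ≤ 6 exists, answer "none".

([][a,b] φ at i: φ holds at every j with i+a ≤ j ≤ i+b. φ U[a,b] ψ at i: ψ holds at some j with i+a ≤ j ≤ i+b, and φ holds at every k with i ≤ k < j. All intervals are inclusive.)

4

Need earliest j ≥ 3 with [][0,1] done, and (send | !done) at every k in [3,j-1].
  j=3: rhs fails.
  j=4: rhs fails.
  j=5: rhs fails.
  j=6: rhs fails.
  j=7: rhs holds; lhs holds on [3,6]. k = 4.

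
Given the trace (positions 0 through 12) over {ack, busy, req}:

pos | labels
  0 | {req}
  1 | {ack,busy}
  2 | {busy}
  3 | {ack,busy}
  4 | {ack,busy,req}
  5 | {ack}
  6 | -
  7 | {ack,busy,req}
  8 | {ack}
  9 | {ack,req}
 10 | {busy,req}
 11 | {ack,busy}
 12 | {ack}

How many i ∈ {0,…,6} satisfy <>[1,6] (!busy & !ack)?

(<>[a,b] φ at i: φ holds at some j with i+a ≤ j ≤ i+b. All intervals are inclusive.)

6

Evaluate at each i in [0,6]:
  i=0: ✓ (witness j=6)
  i=1: ✓ (witness j=6)
  i=2: ✓ (witness j=6)
  i=3: ✓ (witness j=6)
  i=4: ✓ (witness j=6)
  i=5: ✓ (witness j=6)
  i=6: ✗ (none in [7,12])
Positions where it holds: {0, 1, 2, 3, 4, 5} → 6.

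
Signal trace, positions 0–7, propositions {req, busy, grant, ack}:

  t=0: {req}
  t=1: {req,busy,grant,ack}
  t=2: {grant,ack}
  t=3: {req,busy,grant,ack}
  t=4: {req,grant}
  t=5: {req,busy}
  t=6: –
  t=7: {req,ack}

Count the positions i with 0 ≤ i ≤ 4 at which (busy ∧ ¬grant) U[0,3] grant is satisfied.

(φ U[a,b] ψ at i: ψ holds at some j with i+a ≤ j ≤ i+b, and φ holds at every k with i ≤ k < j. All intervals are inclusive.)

4

Evaluate at each i in [0,4]:
  i=0: ✗ (lhs fails at k=0 before rhs at j=1)
  i=1: ✓ (rhs at j=1)
  i=2: ✓ (rhs at j=2)
  i=3: ✓ (rhs at j=3)
  i=4: ✓ (rhs at j=4)
Positions where it holds: {1, 2, 3, 4} → 4.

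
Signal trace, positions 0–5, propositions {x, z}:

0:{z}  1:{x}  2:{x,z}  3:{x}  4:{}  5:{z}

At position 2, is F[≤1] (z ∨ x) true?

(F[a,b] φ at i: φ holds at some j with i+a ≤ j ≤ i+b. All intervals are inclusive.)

Holds

Check (z ∨ x) at each j in [2,3]:
  j=2: true
  j=3: true
Found at j=2 → formula holds.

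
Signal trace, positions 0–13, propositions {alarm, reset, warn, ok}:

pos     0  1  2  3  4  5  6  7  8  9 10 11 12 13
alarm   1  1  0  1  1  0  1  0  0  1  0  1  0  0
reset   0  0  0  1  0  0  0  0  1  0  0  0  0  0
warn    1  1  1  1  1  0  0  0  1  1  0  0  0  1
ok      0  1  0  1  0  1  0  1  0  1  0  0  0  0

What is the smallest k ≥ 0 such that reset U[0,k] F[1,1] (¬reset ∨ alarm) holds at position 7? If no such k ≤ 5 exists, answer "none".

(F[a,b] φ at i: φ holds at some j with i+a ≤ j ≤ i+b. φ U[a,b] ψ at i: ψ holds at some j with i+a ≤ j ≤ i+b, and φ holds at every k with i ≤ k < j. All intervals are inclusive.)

Need earliest j ≥ 7 with F[1,1] (¬reset ∨ alarm), and reset at every k in [7,j-1].
  j=7: rhs fails.
  j=8: rhs holds but lhs fails at k=7.
  j=9: rhs holds but lhs fails at k=7.
  j=10: rhs holds but lhs fails at k=7.
  j=11: rhs holds but lhs fails at k=7.
  j=12: rhs holds but lhs fails at k=7.
No witness within the range → none.

none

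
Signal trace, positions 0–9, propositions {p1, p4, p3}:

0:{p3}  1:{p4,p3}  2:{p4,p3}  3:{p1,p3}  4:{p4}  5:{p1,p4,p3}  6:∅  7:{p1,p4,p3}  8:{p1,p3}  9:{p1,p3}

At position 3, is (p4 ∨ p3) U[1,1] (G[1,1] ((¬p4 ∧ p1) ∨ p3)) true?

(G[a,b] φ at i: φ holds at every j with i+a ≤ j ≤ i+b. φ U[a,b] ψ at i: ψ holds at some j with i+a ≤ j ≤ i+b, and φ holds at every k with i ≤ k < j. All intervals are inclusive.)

True

Need some j in [4,4] with G[1,1] ((¬p4 ∧ p1) ∨ p3), and (p4 ∨ p3) at every k in [3,j-1].
  j=4: G[1,1] ((¬p4 ∧ p1) ∨ p3) holds; (p4 ∨ p3) holds at every k in [3,3] → satisfied.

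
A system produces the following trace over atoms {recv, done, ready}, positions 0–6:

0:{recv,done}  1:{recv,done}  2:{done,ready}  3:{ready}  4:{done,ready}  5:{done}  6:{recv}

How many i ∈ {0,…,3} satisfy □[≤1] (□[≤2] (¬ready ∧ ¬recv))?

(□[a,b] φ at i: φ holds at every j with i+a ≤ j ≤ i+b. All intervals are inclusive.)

0

Evaluate at each i in [0,3]:
  i=0: ✗ (fails at j=0)
  i=1: ✗ (fails at j=1)
  i=2: ✗ (fails at j=2)
  i=3: ✗ (fails at j=3)
Positions where it holds: {} → 0.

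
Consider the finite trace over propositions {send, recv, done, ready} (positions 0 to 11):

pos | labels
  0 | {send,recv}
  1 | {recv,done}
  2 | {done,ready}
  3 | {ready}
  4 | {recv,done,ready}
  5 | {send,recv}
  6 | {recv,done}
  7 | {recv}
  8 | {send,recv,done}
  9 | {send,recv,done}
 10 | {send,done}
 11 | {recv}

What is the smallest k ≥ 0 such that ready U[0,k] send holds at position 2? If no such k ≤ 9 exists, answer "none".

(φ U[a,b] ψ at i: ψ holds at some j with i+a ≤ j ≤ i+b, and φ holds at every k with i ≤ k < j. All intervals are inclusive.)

Need earliest j ≥ 2 with send, and ready at every k in [2,j-1].
  j=2: rhs fails.
  j=3: rhs fails.
  j=4: rhs fails.
  j=5: rhs holds; lhs holds on [2,4]. k = 3.

3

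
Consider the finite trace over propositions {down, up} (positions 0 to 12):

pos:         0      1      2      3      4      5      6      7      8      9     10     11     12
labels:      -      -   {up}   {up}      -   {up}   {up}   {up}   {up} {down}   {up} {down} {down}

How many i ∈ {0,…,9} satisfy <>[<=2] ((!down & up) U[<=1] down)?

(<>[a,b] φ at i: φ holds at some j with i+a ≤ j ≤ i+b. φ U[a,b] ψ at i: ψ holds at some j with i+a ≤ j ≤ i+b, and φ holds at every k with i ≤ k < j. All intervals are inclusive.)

Evaluate at each i in [0,9]:
  i=0: ✗ (none in [0,2])
  i=1: ✗ (none in [1,3])
  i=2: ✗ (none in [2,4])
  i=3: ✗ (none in [3,5])
  i=4: ✗ (none in [4,6])
  i=5: ✗ (none in [5,7])
  i=6: ✓ (witness j=8)
  i=7: ✓ (witness j=8)
  i=8: ✓ (witness j=8)
  i=9: ✓ (witness j=9)
Positions where it holds: {6, 7, 8, 9} → 4.

4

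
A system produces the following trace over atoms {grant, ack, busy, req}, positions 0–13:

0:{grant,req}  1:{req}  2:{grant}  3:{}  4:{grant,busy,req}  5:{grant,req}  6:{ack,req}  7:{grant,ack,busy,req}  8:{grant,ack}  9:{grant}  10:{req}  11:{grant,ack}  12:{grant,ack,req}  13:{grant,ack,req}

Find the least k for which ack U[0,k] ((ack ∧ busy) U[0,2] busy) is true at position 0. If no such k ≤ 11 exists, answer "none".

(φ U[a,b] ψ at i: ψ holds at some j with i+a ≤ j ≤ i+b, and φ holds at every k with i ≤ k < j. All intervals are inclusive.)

Need earliest j ≥ 0 with ((ack ∧ busy) U[0,2] busy), and ack at every k in [0,j-1].
  j=0: rhs fails.
  j=1: rhs fails.
  j=2: rhs fails.
  j=3: rhs fails.
  j=4: rhs holds but lhs fails at k=0.
  j=5: rhs fails.
  j=6: rhs fails.
  j=7: rhs holds but lhs fails at k=0.
  j=8: rhs fails.
  j=9: rhs fails.
  j=10: rhs fails.
  j=11: rhs fails.
No witness within the range → none.

none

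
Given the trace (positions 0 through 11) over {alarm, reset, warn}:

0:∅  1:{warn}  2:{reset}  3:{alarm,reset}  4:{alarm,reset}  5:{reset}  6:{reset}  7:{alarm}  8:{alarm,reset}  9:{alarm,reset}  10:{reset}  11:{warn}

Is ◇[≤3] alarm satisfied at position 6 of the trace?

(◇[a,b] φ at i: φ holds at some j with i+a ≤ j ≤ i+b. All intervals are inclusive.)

True

Check alarm at each j in [6,9]:
  j=6: false
  j=7: true
  j=8: true
  j=9: true
Found at j=7 → formula holds.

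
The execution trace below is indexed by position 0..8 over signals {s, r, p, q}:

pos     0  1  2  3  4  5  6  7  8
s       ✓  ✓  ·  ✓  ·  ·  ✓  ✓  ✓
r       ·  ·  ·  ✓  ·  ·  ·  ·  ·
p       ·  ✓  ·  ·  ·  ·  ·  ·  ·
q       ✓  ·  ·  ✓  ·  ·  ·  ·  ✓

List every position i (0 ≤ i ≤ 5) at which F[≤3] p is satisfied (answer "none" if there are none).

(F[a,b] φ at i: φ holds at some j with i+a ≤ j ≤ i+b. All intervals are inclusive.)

0, 1

Evaluate at each i in [0,5]:
  i=0: ✓ (witness j=1)
  i=1: ✓ (witness j=1)
  i=2: ✗ (none in [2,5])
  i=3: ✗ (none in [3,6])
  i=4: ✗ (none in [4,7])
  i=5: ✗ (none in [5,8])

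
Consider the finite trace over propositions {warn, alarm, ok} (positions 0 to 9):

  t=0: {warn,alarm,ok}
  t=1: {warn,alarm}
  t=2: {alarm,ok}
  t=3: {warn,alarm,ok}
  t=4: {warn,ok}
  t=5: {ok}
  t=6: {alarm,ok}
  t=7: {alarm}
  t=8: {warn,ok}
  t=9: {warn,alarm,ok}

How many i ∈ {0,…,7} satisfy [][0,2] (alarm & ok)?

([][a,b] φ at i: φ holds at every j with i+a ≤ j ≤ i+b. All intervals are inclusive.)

Evaluate at each i in [0,7]:
  i=0: ✗ (fails at j=1)
  i=1: ✗ (fails at j=1)
  i=2: ✗ (fails at j=4)
  i=3: ✗ (fails at j=4)
  i=4: ✗ (fails at j=4)
  i=5: ✗ (fails at j=5)
  i=6: ✗ (fails at j=7)
  i=7: ✗ (fails at j=7)
Positions where it holds: {} → 0.

0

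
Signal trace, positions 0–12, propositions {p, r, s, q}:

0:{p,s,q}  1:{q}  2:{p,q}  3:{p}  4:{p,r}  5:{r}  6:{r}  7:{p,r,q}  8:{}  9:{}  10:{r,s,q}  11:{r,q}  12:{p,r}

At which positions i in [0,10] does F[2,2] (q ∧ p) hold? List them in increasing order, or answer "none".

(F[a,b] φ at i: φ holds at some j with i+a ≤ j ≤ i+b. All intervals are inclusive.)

Evaluate at each i in [0,10]:
  i=0: ✓ (witness j=2)
  i=1: ✗ (none in [3,3])
  i=2: ✗ (none in [4,4])
  i=3: ✗ (none in [5,5])
  i=4: ✗ (none in [6,6])
  i=5: ✓ (witness j=7)
  i=6: ✗ (none in [8,8])
  i=7: ✗ (none in [9,9])
  i=8: ✗ (none in [10,10])
  i=9: ✗ (none in [11,11])
  i=10: ✗ (none in [12,12])

0, 5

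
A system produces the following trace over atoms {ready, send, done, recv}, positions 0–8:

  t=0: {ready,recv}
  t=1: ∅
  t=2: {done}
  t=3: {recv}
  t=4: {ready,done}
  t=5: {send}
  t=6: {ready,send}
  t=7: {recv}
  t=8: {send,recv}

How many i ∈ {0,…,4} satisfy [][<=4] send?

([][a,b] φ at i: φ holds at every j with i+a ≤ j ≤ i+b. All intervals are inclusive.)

Evaluate at each i in [0,4]:
  i=0: ✗ (fails at j=0)
  i=1: ✗ (fails at j=1)
  i=2: ✗ (fails at j=2)
  i=3: ✗ (fails at j=3)
  i=4: ✗ (fails at j=4)
Positions where it holds: {} → 0.

0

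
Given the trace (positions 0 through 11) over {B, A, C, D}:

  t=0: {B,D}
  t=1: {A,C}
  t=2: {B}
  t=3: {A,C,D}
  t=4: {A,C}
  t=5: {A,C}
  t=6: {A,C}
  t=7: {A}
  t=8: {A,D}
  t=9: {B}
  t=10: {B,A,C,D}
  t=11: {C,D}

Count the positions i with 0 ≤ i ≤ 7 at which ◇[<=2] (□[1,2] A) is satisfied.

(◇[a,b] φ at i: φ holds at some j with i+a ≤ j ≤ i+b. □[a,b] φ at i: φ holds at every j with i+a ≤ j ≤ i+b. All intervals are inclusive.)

Evaluate at each i in [0,7]:
  i=0: ✓ (witness j=2)
  i=1: ✓ (witness j=2)
  i=2: ✓ (witness j=2)
  i=3: ✓ (witness j=3)
  i=4: ✓ (witness j=4)
  i=5: ✓ (witness j=5)
  i=6: ✓ (witness j=6)
  i=7: ✗ (none in [7,9])
Positions where it holds: {0, 1, 2, 3, 4, 5, 6} → 7.

7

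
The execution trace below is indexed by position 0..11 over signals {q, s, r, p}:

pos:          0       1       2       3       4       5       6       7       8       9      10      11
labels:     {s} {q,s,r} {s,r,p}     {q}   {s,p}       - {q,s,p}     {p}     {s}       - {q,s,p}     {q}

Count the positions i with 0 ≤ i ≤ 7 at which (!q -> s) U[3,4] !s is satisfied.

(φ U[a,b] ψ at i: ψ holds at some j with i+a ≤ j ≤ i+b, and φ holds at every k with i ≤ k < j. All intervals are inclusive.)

3

Evaluate at each i in [0,7]:
  i=0: ✓ (rhs at j=3; lhs holds on [0,2])
  i=1: ✓ (rhs at j=5; lhs holds on [1,4])
  i=2: ✓ (rhs at j=5; lhs holds on [2,4])
  i=3: ✗ (lhs fails at k=5 before rhs at j=7)
  i=4: ✗ (lhs fails at k=5 before rhs at j=7)
  i=5: ✗ (lhs fails at k=5 before rhs at j=9)
  i=6: ✗ (lhs fails at k=7 before rhs at j=9)
  i=7: ✗ (lhs fails at k=7 before rhs at j=11)
Positions where it holds: {0, 1, 2} → 3.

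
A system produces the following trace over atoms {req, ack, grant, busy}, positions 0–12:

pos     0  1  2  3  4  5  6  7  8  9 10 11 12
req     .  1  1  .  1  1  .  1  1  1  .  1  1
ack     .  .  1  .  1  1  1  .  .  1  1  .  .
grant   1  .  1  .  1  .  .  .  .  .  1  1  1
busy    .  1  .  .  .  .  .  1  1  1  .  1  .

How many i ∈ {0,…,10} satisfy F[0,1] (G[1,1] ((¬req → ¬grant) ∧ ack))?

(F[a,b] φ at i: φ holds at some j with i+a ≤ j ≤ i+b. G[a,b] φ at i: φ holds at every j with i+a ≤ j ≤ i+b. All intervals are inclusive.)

Evaluate at each i in [0,10]:
  i=0: ✓ (witness j=1)
  i=1: ✓ (witness j=1)
  i=2: ✓ (witness j=3)
  i=3: ✓ (witness j=3)
  i=4: ✓ (witness j=4)
  i=5: ✓ (witness j=5)
  i=6: ✗ (none in [6,7])
  i=7: ✓ (witness j=8)
  i=8: ✓ (witness j=8)
  i=9: ✗ (none in [9,10])
  i=10: ✗ (none in [10,11])
Positions where it holds: {0, 1, 2, 3, 4, 5, 7, 8} → 8.

8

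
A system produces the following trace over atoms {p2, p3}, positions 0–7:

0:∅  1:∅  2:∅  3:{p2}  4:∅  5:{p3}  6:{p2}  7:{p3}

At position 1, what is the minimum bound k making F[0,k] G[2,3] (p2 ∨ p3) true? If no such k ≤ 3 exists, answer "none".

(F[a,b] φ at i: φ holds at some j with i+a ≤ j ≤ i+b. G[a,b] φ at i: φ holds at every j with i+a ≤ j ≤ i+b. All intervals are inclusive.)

2

Scan j = 1,2,… for G[2,3] (p2 ∨ p3):
  j=1: fails
  j=2: fails
  j=3: holds
First hit at j=3, so smallest k = 3-1 = 2.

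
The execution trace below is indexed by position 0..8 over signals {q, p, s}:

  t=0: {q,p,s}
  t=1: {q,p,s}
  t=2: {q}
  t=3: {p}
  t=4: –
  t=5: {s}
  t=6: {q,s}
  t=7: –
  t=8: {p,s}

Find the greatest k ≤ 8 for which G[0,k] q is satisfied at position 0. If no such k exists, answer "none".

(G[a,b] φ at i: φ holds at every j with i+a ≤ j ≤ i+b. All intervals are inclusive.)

2

q must hold from j=0 onward; find where it first fails.
  j=0: holds
  j=1: holds
  j=2: holds
  j=3: fails
Holds on [0,2], so largest k = 2.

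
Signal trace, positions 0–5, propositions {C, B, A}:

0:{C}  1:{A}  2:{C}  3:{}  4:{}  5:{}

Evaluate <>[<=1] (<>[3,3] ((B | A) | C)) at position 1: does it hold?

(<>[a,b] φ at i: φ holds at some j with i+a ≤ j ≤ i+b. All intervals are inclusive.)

Check <>[3,3] ((B | A) | C) at each j in [1,2]:
  j=1: fails (none in [4,4])
  j=2: fails (none in [5,5])
No position in the window satisfies it → formula fails.

No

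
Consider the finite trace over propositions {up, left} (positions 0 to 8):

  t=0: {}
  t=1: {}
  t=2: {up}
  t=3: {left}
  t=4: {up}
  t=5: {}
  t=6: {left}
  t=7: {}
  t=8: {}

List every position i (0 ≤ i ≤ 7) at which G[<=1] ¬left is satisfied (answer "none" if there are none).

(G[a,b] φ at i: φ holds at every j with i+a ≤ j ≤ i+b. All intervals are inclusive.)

0, 1, 4, 7

Evaluate at each i in [0,7]:
  i=0: ✓ (all of [0,1])
  i=1: ✓ (all of [1,2])
  i=2: ✗ (fails at j=3)
  i=3: ✗ (fails at j=3)
  i=4: ✓ (all of [4,5])
  i=5: ✗ (fails at j=6)
  i=6: ✗ (fails at j=6)
  i=7: ✓ (all of [7,8])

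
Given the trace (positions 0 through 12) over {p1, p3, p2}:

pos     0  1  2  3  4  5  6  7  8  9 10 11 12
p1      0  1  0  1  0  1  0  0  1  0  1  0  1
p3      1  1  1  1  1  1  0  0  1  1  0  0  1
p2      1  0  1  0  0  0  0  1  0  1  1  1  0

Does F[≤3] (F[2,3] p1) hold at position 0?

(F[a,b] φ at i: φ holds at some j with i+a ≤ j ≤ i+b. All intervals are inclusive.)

Holds

Check F[2,3] p1 at each j in [0,3]:
  j=0: holds (witness at 3)
  j=1: holds (witness at 3)
  j=2: holds (witness at 5)
  j=3: holds (witness at 5)
Found at j=0 → formula holds.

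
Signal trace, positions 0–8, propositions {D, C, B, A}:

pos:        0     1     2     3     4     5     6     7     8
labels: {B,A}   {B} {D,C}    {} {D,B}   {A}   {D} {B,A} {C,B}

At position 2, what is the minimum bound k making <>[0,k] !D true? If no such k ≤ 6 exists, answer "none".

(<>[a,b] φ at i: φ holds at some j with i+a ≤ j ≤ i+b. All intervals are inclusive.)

1

Scan j = 2,3,… for !D:
  j=2: fails
  j=3: holds
First hit at j=3, so smallest k = 3-2 = 1.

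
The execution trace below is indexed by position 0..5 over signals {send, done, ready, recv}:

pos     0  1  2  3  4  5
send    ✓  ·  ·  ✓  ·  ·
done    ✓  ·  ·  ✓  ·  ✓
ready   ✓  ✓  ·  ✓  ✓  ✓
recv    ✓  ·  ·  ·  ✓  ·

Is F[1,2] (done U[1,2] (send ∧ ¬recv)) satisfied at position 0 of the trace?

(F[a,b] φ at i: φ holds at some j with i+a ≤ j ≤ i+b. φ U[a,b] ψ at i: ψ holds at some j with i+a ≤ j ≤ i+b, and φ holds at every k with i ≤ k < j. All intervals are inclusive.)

Check (done U[1,2] (send ∧ ¬recv)) at each j in [1,2]:
  j=1: fails
  j=2: fails
No position in the window satisfies it → formula fails.

Does not hold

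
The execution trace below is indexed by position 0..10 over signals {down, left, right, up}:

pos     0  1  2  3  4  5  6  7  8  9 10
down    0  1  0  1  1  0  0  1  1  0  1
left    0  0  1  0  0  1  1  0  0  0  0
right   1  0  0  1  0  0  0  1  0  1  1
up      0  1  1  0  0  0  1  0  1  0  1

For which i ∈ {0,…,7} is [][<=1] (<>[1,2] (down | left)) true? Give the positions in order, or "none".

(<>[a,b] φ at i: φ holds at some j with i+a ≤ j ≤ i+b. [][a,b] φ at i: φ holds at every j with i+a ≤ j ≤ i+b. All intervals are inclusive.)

Evaluate at each i in [0,7]:
  i=0: ✓ (all of [0,1])
  i=1: ✓ (all of [1,2])
  i=2: ✓ (all of [2,3])
  i=3: ✓ (all of [3,4])
  i=4: ✓ (all of [4,5])
  i=5: ✓ (all of [5,6])
  i=6: ✓ (all of [6,7])
  i=7: ✓ (all of [7,8])

0, 1, 2, 3, 4, 5, 6, 7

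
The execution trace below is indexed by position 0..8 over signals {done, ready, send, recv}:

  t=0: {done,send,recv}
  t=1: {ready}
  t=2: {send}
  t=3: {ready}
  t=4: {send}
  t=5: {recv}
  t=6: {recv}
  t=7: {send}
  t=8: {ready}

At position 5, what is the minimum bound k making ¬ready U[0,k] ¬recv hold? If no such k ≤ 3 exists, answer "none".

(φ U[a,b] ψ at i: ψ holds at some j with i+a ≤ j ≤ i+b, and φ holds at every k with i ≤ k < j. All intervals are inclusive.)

Need earliest j ≥ 5 with ¬recv, and ¬ready at every k in [5,j-1].
  j=5: rhs fails.
  j=6: rhs fails.
  j=7: rhs holds; lhs holds on [5,6]. k = 2.

2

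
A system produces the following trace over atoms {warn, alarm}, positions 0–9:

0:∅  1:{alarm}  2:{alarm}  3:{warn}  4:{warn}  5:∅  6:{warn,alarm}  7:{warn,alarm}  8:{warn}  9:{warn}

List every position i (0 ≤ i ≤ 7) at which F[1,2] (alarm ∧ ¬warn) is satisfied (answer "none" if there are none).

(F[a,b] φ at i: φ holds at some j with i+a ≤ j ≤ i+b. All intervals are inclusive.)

Evaluate at each i in [0,7]:
  i=0: ✓ (witness j=1)
  i=1: ✓ (witness j=2)
  i=2: ✗ (none in [3,4])
  i=3: ✗ (none in [4,5])
  i=4: ✗ (none in [5,6])
  i=5: ✗ (none in [6,7])
  i=6: ✗ (none in [7,8])
  i=7: ✗ (none in [8,9])

0, 1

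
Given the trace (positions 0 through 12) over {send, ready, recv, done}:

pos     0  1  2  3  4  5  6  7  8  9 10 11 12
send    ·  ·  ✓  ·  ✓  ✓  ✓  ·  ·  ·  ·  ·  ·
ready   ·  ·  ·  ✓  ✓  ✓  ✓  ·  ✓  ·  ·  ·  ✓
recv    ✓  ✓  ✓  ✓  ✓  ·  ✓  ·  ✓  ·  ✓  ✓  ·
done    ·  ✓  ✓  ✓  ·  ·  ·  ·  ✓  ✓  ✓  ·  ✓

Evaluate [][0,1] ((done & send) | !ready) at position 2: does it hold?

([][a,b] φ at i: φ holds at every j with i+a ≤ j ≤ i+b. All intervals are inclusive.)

Check ((done & send) | !ready) at every j in [2,3]:
  j=2: true
  j=3: false
Fails at j=3 → formula fails.

Does not hold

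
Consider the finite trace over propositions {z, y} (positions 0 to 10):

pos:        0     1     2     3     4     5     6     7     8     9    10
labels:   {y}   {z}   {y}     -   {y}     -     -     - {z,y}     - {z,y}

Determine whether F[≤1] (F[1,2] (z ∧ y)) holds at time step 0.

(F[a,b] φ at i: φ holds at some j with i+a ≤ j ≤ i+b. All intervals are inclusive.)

False

Check F[1,2] (z ∧ y) at each j in [0,1]:
  j=0: fails (none in [1,2])
  j=1: fails (none in [2,3])
No position in the window satisfies it → formula fails.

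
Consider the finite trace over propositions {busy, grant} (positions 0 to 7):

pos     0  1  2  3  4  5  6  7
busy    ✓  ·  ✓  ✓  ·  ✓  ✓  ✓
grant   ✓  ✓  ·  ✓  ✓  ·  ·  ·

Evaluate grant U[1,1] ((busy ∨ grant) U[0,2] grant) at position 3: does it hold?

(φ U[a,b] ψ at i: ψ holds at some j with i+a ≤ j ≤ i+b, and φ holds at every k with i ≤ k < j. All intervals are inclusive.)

Yes

Need some j in [4,4] with ((busy ∨ grant) U[0,2] grant), and grant at every k in [3,j-1].
  j=4: ((busy ∨ grant) U[0,2] grant) holds; grant holds at every k in [3,3] → satisfied.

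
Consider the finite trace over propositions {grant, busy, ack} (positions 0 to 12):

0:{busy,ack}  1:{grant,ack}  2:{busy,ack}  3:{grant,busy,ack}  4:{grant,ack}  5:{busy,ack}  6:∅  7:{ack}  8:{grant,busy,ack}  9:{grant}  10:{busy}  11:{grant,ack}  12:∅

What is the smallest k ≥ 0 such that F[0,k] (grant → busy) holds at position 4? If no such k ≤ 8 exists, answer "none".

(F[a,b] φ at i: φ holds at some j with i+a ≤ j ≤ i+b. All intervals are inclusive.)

1

Scan j = 4,5,… for (grant → busy):
  j=4: fails
  j=5: holds
First hit at j=5, so smallest k = 5-4 = 1.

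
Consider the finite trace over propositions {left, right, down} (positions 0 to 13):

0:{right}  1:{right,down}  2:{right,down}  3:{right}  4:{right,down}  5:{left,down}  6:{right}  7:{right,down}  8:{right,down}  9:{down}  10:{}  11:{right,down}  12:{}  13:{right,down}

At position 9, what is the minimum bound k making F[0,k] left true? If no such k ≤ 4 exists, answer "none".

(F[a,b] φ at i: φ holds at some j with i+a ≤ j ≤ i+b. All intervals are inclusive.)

Scan j = 9,10,… for left:
  j=9: fails
  j=10: fails
  j=11: fails
  j=12: fails
  j=13: fails
No j in [9,13] satisfies it → none.

none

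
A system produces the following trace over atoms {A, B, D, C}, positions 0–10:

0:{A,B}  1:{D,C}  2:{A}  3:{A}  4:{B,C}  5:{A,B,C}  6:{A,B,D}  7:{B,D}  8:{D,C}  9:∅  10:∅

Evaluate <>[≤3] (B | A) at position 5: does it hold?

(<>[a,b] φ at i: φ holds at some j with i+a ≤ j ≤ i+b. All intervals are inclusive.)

Yes

Check (B | A) at each j in [5,8]:
  j=5: true
  j=6: true
  j=7: true
  j=8: false
Found at j=5 → formula holds.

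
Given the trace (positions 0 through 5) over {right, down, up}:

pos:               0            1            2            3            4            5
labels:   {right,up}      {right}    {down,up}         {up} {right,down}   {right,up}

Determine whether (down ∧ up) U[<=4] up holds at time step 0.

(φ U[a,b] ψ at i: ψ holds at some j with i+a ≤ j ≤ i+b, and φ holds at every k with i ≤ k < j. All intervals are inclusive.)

Yes

Need some j in [0,4] with up, and (down ∧ up) at every k in [0,j-1].
  j=0: up holds; no prefix to check → satisfied.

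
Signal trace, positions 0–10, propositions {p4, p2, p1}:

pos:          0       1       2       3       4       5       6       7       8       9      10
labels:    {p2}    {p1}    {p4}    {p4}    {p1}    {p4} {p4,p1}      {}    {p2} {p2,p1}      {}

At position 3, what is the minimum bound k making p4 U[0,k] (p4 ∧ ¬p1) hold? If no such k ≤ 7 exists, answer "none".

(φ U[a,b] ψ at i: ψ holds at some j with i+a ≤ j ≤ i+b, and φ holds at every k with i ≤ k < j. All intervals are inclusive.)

Need earliest j ≥ 3 with (p4 ∧ ¬p1), and p4 at every k in [3,j-1].
  j=3: rhs holds (empty prefix). k = 0.

0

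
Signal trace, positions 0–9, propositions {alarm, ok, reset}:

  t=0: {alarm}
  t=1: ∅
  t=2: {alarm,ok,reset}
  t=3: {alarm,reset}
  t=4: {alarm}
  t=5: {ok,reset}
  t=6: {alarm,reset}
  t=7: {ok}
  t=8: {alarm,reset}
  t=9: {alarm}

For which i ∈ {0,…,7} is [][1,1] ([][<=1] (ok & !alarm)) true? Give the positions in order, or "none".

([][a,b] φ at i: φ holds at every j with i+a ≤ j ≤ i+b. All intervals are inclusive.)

none

Evaluate at each i in [0,7]:
  i=0: ✗ (fails at j=1)
  i=1: ✗ (fails at j=2)
  i=2: ✗ (fails at j=3)
  i=3: ✗ (fails at j=4)
  i=4: ✗ (fails at j=5)
  i=5: ✗ (fails at j=6)
  i=6: ✗ (fails at j=7)
  i=7: ✗ (fails at j=8)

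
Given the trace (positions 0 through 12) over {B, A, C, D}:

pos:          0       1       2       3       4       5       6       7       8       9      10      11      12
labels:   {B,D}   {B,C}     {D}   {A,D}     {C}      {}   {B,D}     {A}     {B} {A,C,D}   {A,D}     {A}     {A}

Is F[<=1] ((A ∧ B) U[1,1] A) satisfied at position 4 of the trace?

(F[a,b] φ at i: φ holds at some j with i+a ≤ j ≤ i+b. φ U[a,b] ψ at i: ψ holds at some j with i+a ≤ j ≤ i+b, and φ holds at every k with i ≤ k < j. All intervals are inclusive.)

Check ((A ∧ B) U[1,1] A) at each j in [4,5]:
  j=4: fails
  j=5: fails
No position in the window satisfies it → formula fails.

False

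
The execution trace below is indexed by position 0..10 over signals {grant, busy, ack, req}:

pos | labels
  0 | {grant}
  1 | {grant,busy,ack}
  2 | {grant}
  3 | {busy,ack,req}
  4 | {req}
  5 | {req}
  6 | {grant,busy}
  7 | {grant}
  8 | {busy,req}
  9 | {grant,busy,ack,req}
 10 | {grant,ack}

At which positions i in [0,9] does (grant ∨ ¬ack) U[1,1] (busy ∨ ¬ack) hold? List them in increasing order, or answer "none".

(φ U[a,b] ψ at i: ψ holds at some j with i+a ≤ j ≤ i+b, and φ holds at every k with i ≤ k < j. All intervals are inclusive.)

Evaluate at each i in [0,9]:
  i=0: ✓ (rhs at j=1; lhs holds on [0,0])
  i=1: ✓ (rhs at j=2; lhs holds on [1,1])
  i=2: ✓ (rhs at j=3; lhs holds on [2,2])
  i=3: ✗ (lhs fails at k=3 before rhs at j=4)
  i=4: ✓ (rhs at j=5; lhs holds on [4,4])
  i=5: ✓ (rhs at j=6; lhs holds on [5,5])
  i=6: ✓ (rhs at j=7; lhs holds on [6,6])
  i=7: ✓ (rhs at j=8; lhs holds on [7,7])
  i=8: ✓ (rhs at j=9; lhs holds on [8,8])
  i=9: ✗ (no rhs in [10,10])

0, 1, 2, 4, 5, 6, 7, 8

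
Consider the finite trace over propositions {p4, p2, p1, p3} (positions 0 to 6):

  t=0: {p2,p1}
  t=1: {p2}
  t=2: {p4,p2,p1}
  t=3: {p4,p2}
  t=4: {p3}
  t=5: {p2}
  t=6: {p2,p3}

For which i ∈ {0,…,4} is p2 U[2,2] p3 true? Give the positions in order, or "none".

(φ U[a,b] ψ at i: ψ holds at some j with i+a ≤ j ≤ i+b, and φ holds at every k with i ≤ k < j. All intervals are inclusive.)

2

Evaluate at each i in [0,4]:
  i=0: ✗ (no rhs in [2,2])
  i=1: ✗ (no rhs in [3,3])
  i=2: ✓ (rhs at j=4; lhs holds on [2,3])
  i=3: ✗ (no rhs in [5,5])
  i=4: ✗ (lhs fails at k=4 before rhs at j=6)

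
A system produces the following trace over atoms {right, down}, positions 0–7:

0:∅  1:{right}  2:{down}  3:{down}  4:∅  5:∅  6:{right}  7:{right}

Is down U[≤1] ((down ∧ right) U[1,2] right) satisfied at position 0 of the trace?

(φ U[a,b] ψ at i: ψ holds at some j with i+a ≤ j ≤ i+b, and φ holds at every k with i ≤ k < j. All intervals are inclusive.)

False

Need some j in [0,1] with ((down ∧ right) U[1,2] right), and down at every k in [0,j-1].
  j=0: ((down ∧ right) U[1,2] right) — fails.
  j=1: ((down ∧ right) U[1,2] right) — fails.
No j in the window works → until fails.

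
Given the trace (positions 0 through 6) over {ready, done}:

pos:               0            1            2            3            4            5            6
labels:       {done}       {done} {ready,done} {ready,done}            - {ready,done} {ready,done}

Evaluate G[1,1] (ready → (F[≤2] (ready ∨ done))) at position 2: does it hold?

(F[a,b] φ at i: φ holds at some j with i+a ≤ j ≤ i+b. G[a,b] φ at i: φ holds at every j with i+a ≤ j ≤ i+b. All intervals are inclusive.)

Yes

Check (ready → (F[≤2] (ready ∨ done))) at every j in [3,3]:
  j=3: antecedent true; consequent holds (witness at 3) → ✓
All positions satisfy it → formula holds.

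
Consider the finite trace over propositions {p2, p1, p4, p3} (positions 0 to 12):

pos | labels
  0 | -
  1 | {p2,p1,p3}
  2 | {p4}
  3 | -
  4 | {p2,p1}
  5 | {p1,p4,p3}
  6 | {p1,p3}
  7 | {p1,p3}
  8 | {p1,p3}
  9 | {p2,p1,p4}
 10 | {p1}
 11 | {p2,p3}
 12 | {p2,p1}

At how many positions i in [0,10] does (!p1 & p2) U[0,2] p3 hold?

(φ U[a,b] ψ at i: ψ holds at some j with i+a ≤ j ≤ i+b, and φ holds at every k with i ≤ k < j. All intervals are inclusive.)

5

Evaluate at each i in [0,10]:
  i=0: ✗ (lhs fails at k=0 before rhs at j=1)
  i=1: ✓ (rhs at j=1)
  i=2: ✗ (no rhs in [2,4])
  i=3: ✗ (lhs fails at k=3 before rhs at j=5)
  i=4: ✗ (lhs fails at k=4 before rhs at j=5)
  i=5: ✓ (rhs at j=5)
  i=6: ✓ (rhs at j=6)
  i=7: ✓ (rhs at j=7)
  i=8: ✓ (rhs at j=8)
  i=9: ✗ (lhs fails at k=9 before rhs at j=11)
  i=10: ✗ (lhs fails at k=10 before rhs at j=11)
Positions where it holds: {1, 5, 6, 7, 8} → 5.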